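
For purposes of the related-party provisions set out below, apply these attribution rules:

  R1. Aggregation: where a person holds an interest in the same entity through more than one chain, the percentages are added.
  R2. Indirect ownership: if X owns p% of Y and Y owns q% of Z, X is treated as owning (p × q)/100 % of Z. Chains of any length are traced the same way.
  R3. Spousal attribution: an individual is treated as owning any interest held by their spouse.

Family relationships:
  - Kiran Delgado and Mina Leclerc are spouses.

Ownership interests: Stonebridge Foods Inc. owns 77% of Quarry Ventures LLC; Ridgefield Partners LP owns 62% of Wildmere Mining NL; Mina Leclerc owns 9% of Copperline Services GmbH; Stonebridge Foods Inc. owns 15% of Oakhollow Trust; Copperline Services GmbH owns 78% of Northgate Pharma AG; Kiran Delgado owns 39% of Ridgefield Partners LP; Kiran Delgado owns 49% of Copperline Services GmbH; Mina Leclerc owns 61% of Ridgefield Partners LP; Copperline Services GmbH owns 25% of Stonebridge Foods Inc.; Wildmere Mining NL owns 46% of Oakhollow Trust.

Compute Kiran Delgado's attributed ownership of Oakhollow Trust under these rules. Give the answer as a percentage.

30.695%

By spousal attribution (R3), Kiran Delgado is treated as also owning Mina Leclerc's interest in Copperline Services GmbH, giving 49% + 9% = 58%.
By spousal attribution (R3), Kiran Delgado is treated as also owning Mina Leclerc's interest in Ridgefield Partners LP, giving 39% + 61% = 100%.
Chain via Copperline Services GmbH → Stonebridge Foods Inc. (R2): 58% × 25% × 15% = 2.175% of Oakhollow Trust.
Chain via Ridgefield Partners LP → Wildmere Mining NL (R2): 100% × 62% × 46% = 28.52% of Oakhollow Trust.
Aggregating (R1): 2.175% + 28.52% = 30.695%.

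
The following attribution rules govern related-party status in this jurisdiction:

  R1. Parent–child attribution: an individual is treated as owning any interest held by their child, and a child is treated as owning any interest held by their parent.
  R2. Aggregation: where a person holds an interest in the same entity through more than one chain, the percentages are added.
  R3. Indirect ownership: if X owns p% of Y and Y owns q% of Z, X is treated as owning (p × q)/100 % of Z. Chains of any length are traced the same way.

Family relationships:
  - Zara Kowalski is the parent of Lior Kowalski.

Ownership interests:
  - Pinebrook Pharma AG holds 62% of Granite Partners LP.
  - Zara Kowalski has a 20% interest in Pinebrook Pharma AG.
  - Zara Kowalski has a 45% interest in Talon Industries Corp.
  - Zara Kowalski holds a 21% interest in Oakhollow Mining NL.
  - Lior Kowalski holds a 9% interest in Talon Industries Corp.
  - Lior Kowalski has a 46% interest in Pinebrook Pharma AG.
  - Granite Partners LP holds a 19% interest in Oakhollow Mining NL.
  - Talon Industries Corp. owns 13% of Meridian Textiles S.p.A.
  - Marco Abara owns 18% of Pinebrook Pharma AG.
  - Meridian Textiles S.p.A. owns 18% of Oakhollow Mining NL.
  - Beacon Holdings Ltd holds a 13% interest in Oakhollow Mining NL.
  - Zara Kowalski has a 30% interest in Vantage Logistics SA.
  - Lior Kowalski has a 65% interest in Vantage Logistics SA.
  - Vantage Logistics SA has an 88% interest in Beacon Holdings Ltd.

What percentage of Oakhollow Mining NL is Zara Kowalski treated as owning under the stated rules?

40.9064%

By parent–child attribution (R1), Zara Kowalski is treated as also owning Lior Kowalski's interest in Pinebrook Pharma AG, giving 20% + 46% = 66%.
By parent–child attribution (R1), Zara Kowalski is treated as also owning Lior Kowalski's interest in Vantage Logistics SA, giving 30% + 65% = 95%.
By parent–child attribution (R1), Zara Kowalski is treated as also owning Lior Kowalski's interest in Talon Industries Corp, giving 45% + 9% = 54%.
Chain via Pinebrook Pharma AG → Granite Partners LP (R3): 66% × 62% × 19% = 7.7748% of Oakhollow Mining NL.
Chain via Vantage Logistics SA → Beacon Holdings Ltd (R3): 95% × 88% × 13% = 10.868% of Oakhollow Mining NL.
Chain via Talon Industries Corp. → Meridian Textiles S.p.A. (R3): 54% × 13% × 18% = 1.2636% of Oakhollow Mining NL.
Direct interest in Oakhollow Mining NL: 21%.
Aggregating (R2): 7.7748% + 10.868% + 1.2636% + 21% = 40.9064%.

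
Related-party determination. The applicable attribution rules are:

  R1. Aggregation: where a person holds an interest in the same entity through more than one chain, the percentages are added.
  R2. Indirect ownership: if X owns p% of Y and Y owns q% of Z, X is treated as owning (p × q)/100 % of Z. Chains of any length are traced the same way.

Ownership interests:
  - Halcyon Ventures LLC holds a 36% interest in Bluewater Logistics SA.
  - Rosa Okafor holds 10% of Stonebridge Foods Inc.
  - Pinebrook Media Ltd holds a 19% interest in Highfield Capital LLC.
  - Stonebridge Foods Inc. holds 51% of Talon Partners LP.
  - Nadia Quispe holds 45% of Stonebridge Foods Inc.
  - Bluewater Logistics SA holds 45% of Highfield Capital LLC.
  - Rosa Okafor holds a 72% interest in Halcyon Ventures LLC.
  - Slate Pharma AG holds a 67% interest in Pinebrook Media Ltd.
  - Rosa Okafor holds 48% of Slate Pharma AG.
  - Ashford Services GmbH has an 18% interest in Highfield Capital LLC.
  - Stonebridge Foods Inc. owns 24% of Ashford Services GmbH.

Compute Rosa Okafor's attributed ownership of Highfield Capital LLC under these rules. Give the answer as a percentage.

Chain via Slate Pharma AG → Pinebrook Media Ltd (R2): 48% × 67% × 19% = 6.1104% of Highfield Capital LLC.
Chain via Halcyon Ventures LLC → Bluewater Logistics SA (R2): 72% × 36% × 45% = 11.664% of Highfield Capital LLC.
Chain via Stonebridge Foods Inc. → Ashford Services GmbH (R2): 10% × 24% × 18% = 0.432% of Highfield Capital LLC.
Aggregating (R1): 6.1104% + 11.664% + 0.432% = 18.2064%.

18.2064%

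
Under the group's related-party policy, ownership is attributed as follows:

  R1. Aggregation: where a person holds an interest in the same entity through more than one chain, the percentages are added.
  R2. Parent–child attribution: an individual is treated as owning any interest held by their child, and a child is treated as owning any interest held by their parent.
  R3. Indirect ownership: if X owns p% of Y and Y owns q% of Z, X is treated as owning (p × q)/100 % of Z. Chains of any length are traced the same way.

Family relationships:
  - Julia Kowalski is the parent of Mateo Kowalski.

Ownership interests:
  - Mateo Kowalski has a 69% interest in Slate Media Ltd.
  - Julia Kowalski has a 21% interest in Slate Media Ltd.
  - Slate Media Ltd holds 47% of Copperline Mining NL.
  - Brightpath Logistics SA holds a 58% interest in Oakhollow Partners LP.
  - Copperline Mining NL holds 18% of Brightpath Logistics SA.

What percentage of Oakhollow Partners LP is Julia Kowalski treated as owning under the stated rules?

By parent–child attribution (R2), Julia Kowalski is treated as also owning Mateo Kowalski's interest in Slate Media Ltd, giving 21% + 69% = 90%.
Chain via Slate Media Ltd → Copperline Mining NL → Brightpath Logistics SA (R3): 90% × 47% × 18% × 58% = 4.41612% of Oakhollow Partners LP.

4.41612%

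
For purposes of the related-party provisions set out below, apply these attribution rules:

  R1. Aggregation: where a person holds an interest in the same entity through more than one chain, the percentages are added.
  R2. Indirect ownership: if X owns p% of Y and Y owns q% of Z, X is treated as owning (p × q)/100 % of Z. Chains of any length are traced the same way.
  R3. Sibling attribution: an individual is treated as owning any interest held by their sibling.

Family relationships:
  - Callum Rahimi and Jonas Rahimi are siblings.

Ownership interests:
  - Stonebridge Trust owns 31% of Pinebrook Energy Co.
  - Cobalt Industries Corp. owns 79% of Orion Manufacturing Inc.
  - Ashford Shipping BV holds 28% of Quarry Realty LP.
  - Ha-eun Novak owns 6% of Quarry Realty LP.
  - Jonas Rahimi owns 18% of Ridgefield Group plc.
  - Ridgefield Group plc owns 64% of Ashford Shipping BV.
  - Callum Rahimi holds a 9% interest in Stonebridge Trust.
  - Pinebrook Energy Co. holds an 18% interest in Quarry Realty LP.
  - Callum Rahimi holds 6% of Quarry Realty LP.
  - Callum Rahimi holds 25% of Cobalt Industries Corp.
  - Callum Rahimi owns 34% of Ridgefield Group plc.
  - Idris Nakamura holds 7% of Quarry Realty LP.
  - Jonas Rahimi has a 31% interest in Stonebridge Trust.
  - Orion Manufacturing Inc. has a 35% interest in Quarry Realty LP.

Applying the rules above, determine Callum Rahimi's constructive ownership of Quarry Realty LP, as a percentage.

24.4629%

By sibling attribution (R3), Callum Rahimi is treated as also owning Jonas Rahimi's interest in Stonebridge Trust, giving 9% + 31% = 40%.
By sibling attribution (R3), Callum Rahimi is treated as also owning Jonas Rahimi's interest in Ridgefield Group plc, giving 34% + 18% = 52%.
Chain via Stonebridge Trust → Pinebrook Energy Co. (R2): 40% × 31% × 18% = 2.232% of Quarry Realty LP.
Chain via Ridgefield Group plc → Ashford Shipping BV (R2): 52% × 64% × 28% = 9.3184% of Quarry Realty LP.
Chain via Cobalt Industries Corp. → Orion Manufacturing Inc. (R2): 25% × 79% × 35% = 6.9125% of Quarry Realty LP.
Direct interest in Quarry Realty LP: 6%.
Aggregating (R1): 2.232% + 9.3184% + 6.9125% + 6% = 24.4629%.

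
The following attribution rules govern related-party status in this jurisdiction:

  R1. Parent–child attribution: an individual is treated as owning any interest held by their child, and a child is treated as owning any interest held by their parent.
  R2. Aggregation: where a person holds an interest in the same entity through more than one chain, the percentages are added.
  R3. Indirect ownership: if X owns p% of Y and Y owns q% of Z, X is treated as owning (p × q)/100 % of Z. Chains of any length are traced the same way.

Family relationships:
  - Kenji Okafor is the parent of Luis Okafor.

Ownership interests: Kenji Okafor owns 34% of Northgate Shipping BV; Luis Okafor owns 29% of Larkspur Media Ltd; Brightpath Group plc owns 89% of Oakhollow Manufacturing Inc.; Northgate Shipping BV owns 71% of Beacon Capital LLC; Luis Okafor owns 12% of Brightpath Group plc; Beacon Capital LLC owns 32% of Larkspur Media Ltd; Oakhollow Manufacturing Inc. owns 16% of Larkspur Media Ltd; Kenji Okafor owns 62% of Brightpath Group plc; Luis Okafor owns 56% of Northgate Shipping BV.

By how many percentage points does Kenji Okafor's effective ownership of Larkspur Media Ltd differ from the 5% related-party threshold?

By parent–child attribution (R1), Kenji Okafor is treated as also owning Luis Okafor's interest in Brightpath Group plc, giving 62% + 12% = 74%.
By parent–child attribution (R1), Kenji Okafor is treated as also owning Luis Okafor's interest in Northgate Shipping BV, giving 34% + 56% = 90%.
By parent–child attribution (R1), Kenji Okafor is treated as owning Luis Okafor's 29% interest in Larkspur Media Ltd.
Chain via Brightpath Group plc → Oakhollow Manufacturing Inc. (R3): 74% × 89% × 16% = 10.5376% of Larkspur Media Ltd.
Chain via Northgate Shipping BV → Beacon Capital LLC (R3): 90% × 71% × 32% = 20.448% of Larkspur Media Ltd.
Direct interest in Larkspur Media Ltd: 29%.
Aggregating (R2): 10.5376% + 20.448% + 29% = 59.9856%.
59.9856% exceeds the 5% threshold by 54.9856 percentage points.

54.9856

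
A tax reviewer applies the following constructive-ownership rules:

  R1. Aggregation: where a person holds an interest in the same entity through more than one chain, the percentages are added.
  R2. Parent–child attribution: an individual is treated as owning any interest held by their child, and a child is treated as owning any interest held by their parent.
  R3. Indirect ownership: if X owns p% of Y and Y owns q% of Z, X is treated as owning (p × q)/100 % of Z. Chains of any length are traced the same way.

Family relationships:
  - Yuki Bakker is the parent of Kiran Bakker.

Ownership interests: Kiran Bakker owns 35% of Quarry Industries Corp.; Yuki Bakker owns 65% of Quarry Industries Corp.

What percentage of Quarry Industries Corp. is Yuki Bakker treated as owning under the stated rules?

100%

By parent–child attribution (R2), Yuki Bakker is treated as also owning Kiran Bakker's interest in Quarry Industries Corp, giving 65% + 35% = 100%.
Direct interest in Quarry Industries Corp: 100%.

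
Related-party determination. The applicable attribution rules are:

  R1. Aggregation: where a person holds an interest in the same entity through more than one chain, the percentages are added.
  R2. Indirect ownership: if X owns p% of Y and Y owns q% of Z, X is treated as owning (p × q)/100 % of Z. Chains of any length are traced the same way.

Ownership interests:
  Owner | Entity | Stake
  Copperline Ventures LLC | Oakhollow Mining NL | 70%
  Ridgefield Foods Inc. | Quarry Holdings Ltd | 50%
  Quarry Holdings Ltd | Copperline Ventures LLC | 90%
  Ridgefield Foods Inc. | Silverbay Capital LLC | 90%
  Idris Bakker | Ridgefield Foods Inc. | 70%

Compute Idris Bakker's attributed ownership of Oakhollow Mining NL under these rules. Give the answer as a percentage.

Chain via Ridgefield Foods Inc. → Quarry Holdings Ltd → Copperline Ventures LLC (R2): 70% × 50% × 90% × 70% = 22.05% of Oakhollow Mining NL.

22.05%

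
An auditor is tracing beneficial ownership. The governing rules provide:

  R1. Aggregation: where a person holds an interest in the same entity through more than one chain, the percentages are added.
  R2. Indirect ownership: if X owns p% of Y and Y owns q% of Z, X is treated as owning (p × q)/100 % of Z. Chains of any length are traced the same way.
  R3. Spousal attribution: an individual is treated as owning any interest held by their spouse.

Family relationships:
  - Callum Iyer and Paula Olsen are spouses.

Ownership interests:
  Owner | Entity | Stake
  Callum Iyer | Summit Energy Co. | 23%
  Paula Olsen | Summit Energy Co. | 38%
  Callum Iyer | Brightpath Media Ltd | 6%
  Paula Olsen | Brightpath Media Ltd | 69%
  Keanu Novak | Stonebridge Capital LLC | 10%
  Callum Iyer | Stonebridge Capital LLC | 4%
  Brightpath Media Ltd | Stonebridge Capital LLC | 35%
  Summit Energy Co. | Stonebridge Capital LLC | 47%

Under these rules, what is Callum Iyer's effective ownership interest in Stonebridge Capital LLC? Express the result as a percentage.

By spousal attribution (R3), Callum Iyer is treated as also owning Paula Olsen's interest in Summit Energy Co, giving 23% + 38% = 61%.
By spousal attribution (R3), Callum Iyer is treated as also owning Paula Olsen's interest in Brightpath Media Ltd, giving 6% + 69% = 75%.
Chain via Summit Energy Co. (R2): 61% × 47% = 28.67% of Stonebridge Capital LLC.
Chain via Brightpath Media Ltd (R2): 75% × 35% = 26.25% of Stonebridge Capital LLC.
Direct interest in Stonebridge Capital LLC: 4%.
Aggregating (R1): 28.67% + 26.25% + 4% = 58.92%.

58.92%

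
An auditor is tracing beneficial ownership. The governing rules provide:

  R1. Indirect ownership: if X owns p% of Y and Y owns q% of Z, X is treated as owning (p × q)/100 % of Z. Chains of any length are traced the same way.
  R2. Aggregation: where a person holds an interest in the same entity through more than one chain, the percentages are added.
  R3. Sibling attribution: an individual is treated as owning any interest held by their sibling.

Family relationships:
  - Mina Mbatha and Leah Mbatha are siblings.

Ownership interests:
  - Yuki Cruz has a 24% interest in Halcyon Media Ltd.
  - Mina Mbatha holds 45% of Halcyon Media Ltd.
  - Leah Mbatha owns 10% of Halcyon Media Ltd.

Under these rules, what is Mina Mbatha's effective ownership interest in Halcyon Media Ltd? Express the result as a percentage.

55%

By sibling attribution (R3), Mina Mbatha is treated as also owning Leah Mbatha's interest in Halcyon Media Ltd, giving 45% + 10% = 55%.
Direct interest in Halcyon Media Ltd: 55%.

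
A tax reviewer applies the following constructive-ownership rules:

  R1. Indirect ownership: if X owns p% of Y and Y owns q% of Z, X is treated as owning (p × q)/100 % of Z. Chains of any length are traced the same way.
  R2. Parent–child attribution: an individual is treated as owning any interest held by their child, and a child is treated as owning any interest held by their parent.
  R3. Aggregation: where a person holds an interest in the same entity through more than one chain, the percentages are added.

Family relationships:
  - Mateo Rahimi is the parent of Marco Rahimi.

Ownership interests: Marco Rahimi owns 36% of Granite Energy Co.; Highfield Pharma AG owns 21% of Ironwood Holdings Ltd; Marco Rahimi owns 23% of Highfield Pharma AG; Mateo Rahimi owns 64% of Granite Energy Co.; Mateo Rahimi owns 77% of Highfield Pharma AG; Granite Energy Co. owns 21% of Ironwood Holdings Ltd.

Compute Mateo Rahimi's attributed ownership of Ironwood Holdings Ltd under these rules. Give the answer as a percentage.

42%

By parent–child attribution (R2), Mateo Rahimi is treated as also owning Marco Rahimi's interest in Granite Energy Co, giving 64% + 36% = 100%.
By parent–child attribution (R2), Mateo Rahimi is treated as also owning Marco Rahimi's interest in Highfield Pharma AG, giving 77% + 23% = 100%.
Chain via Granite Energy Co. (R1): 100% × 21% = 21% of Ironwood Holdings Ltd.
Chain via Highfield Pharma AG (R1): 100% × 21% = 21% of Ironwood Holdings Ltd.
Aggregating (R3): 21% + 21% = 42%.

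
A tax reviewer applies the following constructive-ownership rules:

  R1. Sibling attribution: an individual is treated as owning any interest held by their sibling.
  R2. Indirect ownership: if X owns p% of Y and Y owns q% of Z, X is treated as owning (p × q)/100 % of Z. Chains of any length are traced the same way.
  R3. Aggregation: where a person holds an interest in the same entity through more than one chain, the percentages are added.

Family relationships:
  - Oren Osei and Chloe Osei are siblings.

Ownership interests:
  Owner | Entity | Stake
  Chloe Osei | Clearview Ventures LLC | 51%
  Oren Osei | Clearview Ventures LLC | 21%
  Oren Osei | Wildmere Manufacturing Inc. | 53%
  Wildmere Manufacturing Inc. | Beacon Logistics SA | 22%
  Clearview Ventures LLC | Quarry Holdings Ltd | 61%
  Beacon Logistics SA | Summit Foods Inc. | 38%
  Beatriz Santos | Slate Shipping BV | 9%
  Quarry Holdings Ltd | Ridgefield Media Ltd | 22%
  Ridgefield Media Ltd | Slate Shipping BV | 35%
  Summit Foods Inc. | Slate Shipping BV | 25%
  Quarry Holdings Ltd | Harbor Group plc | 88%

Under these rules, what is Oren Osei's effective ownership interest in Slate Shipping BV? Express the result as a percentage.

4.48954%

By sibling attribution (R1), Oren Osei is treated as also owning Chloe Osei's interest in Clearview Ventures LLC, giving 21% + 51% = 72%.
Chain via Wildmere Manufacturing Inc. → Beacon Logistics SA → Summit Foods Inc. (R2): 53% × 22% × 38% × 25% = 1.1077% of Slate Shipping BV.
Chain via Clearview Ventures LLC → Quarry Holdings Ltd → Ridgefield Media Ltd (R2): 72% × 61% × 22% × 35% = 3.38184% of Slate Shipping BV.
Aggregating (R3): 1.1077% + 3.38184% = 4.48954%.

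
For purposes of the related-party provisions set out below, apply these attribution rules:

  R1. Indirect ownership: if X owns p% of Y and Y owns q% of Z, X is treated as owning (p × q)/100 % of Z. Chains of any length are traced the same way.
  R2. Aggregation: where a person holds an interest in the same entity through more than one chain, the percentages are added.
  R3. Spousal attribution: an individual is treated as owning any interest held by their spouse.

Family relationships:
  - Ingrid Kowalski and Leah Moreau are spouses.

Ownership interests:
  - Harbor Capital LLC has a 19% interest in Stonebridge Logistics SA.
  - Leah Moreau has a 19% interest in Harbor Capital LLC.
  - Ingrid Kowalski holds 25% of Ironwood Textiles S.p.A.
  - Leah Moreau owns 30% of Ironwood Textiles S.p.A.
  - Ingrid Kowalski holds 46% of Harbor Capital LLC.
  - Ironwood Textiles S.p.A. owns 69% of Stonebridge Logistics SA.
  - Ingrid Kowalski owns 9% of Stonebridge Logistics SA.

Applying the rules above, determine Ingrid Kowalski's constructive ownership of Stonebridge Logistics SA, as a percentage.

By spousal attribution (R3), Ingrid Kowalski is treated as also owning Leah Moreau's interest in Harbor Capital LLC, giving 46% + 19% = 65%.
By spousal attribution (R3), Ingrid Kowalski is treated as also owning Leah Moreau's interest in Ironwood Textiles S.p.A, giving 25% + 30% = 55%.
Chain via Harbor Capital LLC (R1): 65% × 19% = 12.35% of Stonebridge Logistics SA.
Chain via Ironwood Textiles S.p.A. (R1): 55% × 69% = 37.95% of Stonebridge Logistics SA.
Direct interest in Stonebridge Logistics SA: 9%.
Aggregating (R2): 12.35% + 37.95% + 9% = 59.3%.

59.3%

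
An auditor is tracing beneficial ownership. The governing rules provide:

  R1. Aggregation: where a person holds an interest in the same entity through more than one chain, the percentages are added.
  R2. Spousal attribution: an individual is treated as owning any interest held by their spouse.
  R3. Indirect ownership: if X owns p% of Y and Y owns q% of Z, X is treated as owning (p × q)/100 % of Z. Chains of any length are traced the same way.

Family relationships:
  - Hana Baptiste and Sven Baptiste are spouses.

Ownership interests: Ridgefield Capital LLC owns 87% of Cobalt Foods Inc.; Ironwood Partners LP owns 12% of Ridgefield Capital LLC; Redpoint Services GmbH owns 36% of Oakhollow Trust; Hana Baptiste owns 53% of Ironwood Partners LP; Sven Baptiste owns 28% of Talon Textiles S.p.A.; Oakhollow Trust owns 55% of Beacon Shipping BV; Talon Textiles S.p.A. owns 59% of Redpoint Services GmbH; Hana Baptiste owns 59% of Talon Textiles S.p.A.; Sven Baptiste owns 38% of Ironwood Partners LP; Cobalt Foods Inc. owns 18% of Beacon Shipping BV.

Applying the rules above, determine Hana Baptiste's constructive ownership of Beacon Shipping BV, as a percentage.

By spousal attribution (R2), Hana Baptiste is treated as also owning Sven Baptiste's interest in Ironwood Partners LP, giving 53% + 38% = 91%.
By spousal attribution (R2), Hana Baptiste is treated as also owning Sven Baptiste's interest in Talon Textiles S.p.A, giving 59% + 28% = 87%.
Chain via Ironwood Partners LP → Ridgefield Capital LLC → Cobalt Foods Inc. (R3): 91% × 12% × 87% × 18% = 1.710072% of Beacon Shipping BV.
Chain via Talon Textiles S.p.A. → Redpoint Services GmbH → Oakhollow Trust (R3): 87% × 59% × 36% × 55% = 10.16334% of Beacon Shipping BV.
Aggregating (R1): 1.710072% + 10.16334% = 11.873412%.

11.873412%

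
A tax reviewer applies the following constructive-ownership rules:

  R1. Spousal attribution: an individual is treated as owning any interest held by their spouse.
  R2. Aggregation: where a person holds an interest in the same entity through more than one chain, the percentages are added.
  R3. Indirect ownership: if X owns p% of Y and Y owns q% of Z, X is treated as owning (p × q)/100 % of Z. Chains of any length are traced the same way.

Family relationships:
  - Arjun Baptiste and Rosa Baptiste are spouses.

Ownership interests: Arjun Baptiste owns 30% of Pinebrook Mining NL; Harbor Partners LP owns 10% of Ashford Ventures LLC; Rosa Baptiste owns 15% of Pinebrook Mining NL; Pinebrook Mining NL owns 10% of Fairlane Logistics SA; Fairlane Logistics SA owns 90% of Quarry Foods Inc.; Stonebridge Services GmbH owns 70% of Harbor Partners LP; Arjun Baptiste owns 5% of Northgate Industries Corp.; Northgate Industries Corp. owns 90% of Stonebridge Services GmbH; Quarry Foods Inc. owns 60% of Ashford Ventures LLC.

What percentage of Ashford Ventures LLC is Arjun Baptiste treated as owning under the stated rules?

By spousal attribution (R1), Arjun Baptiste is treated as also owning Rosa Baptiste's interest in Pinebrook Mining NL, giving 30% + 15% = 45%.
Chain via Northgate Industries Corp. → Stonebridge Services GmbH → Harbor Partners LP (R3): 5% × 90% × 70% × 10% = 0.315% of Ashford Ventures LLC.
Chain via Pinebrook Mining NL → Fairlane Logistics SA → Quarry Foods Inc. (R3): 45% × 10% × 90% × 60% = 2.43% of Ashford Ventures LLC.
Aggregating (R2): 0.315% + 2.43% = 2.745%.

2.745%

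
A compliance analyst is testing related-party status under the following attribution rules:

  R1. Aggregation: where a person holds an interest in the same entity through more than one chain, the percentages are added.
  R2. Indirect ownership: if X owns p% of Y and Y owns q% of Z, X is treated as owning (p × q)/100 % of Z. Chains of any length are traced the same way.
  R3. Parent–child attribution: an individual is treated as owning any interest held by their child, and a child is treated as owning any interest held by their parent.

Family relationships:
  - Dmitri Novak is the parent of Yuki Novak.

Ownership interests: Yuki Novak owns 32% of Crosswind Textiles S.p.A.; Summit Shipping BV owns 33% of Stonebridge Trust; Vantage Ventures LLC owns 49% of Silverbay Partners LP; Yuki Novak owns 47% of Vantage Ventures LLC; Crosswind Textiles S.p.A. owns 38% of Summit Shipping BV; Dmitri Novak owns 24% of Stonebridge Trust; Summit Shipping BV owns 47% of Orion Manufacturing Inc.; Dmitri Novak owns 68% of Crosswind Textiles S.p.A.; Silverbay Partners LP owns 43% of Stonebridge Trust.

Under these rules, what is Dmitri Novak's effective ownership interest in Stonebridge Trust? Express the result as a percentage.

46.4429%

By parent–child attribution (R3), Dmitri Novak is treated as also owning Yuki Novak's interest in Crosswind Textiles S.p.A, giving 68% + 32% = 100%.
By parent–child attribution (R3), Dmitri Novak is treated as owning Yuki Novak's 47% interest in Vantage Ventures LLC.
Chain via Crosswind Textiles S.p.A. → Summit Shipping BV (R2): 100% × 38% × 33% = 12.54% of Stonebridge Trust.
Direct interest in Stonebridge Trust: 24%.
Chain via Vantage Ventures LLC → Silverbay Partners LP (R2): 47% × 49% × 43% = 9.9029% of Stonebridge Trust.
Aggregating (R1): 12.54% + 24% + 9.9029% = 46.4429%.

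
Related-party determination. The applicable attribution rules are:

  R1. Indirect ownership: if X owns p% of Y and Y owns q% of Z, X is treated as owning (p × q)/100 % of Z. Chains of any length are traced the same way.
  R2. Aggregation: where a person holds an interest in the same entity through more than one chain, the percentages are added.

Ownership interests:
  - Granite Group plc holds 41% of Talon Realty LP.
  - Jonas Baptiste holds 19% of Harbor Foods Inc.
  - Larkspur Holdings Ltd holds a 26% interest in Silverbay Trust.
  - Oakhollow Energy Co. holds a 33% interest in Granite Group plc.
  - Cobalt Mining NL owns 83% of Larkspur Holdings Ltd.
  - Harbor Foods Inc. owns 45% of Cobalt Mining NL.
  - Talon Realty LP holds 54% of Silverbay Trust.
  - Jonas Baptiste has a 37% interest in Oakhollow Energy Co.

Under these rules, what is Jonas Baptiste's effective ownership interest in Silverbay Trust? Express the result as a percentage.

4.548384%

Chain via Oakhollow Energy Co. → Granite Group plc → Talon Realty LP (R1): 37% × 33% × 41% × 54% = 2.703294% of Silverbay Trust.
Chain via Harbor Foods Inc. → Cobalt Mining NL → Larkspur Holdings Ltd (R1): 19% × 45% × 83% × 26% = 1.84509% of Silverbay Trust.
Aggregating (R2): 2.703294% + 1.84509% = 4.548384%.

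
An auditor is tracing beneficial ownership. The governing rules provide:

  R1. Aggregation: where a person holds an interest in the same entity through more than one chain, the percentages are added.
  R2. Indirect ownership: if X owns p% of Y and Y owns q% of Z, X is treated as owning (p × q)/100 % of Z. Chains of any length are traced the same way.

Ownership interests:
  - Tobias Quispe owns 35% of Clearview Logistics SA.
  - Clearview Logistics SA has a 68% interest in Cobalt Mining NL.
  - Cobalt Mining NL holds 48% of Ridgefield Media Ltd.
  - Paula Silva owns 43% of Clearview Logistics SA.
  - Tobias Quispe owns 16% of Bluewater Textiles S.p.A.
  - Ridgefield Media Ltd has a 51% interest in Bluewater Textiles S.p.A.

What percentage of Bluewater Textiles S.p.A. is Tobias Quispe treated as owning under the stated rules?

Chain via Clearview Logistics SA → Cobalt Mining NL → Ridgefield Media Ltd (R2): 35% × 68% × 48% × 51% = 5.82624% of Bluewater Textiles S.p.A.
Direct interest in Bluewater Textiles S.p.A: 16%.
Aggregating (R1): 5.82624% + 16% = 21.82624%.

21.82624%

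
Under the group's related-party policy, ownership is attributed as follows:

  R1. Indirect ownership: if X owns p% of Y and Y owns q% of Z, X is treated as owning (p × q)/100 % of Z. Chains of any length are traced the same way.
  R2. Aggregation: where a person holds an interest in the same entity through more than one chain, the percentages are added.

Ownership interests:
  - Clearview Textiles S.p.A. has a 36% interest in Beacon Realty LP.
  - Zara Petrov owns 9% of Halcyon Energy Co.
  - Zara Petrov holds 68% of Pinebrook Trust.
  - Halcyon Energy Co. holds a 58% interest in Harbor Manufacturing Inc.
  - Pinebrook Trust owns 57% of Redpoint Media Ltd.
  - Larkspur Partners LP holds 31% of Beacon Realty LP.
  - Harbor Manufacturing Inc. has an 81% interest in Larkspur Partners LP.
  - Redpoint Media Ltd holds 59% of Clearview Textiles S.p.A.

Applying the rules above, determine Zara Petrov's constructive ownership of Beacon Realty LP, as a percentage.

9.543366%

Chain via Pinebrook Trust → Redpoint Media Ltd → Clearview Textiles S.p.A. (R1): 68% × 57% × 59% × 36% = 8.232624% of Beacon Realty LP.
Chain via Halcyon Energy Co. → Harbor Manufacturing Inc. → Larkspur Partners LP (R1): 9% × 58% × 81% × 31% = 1.310742% of Beacon Realty LP.
Aggregating (R2): 8.232624% + 1.310742% = 9.543366%.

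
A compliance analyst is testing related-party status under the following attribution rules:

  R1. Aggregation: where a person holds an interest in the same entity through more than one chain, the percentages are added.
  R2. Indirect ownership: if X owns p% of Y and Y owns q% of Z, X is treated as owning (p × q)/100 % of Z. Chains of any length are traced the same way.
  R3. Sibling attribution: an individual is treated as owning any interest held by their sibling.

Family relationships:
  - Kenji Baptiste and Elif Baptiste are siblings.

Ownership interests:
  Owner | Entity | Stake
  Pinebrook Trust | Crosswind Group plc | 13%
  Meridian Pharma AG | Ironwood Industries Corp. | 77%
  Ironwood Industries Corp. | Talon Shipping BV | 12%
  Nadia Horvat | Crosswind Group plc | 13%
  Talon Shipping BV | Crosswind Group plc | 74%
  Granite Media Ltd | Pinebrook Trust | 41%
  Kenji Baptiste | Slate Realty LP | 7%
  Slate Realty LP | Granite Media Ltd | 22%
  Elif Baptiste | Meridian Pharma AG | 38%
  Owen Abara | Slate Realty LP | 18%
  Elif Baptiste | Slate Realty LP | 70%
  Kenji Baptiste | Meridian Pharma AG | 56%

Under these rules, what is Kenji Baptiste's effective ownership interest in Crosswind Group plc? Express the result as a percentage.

By sibling attribution (R3), Kenji Baptiste is treated as also owning Elif Baptiste's interest in Slate Realty LP, giving 7% + 70% = 77%.
By sibling attribution (R3), Kenji Baptiste is treated as also owning Elif Baptiste's interest in Meridian Pharma AG, giving 56% + 38% = 94%.
Chain via Slate Realty LP → Granite Media Ltd → Pinebrook Trust (R2): 77% × 22% × 41% × 13% = 0.902902% of Crosswind Group plc.
Chain via Meridian Pharma AG → Ironwood Industries Corp. → Talon Shipping BV (R2): 94% × 77% × 12% × 74% = 6.427344% of Crosswind Group plc.
Aggregating (R1): 0.902902% + 6.427344% = 7.330246%.

7.330246%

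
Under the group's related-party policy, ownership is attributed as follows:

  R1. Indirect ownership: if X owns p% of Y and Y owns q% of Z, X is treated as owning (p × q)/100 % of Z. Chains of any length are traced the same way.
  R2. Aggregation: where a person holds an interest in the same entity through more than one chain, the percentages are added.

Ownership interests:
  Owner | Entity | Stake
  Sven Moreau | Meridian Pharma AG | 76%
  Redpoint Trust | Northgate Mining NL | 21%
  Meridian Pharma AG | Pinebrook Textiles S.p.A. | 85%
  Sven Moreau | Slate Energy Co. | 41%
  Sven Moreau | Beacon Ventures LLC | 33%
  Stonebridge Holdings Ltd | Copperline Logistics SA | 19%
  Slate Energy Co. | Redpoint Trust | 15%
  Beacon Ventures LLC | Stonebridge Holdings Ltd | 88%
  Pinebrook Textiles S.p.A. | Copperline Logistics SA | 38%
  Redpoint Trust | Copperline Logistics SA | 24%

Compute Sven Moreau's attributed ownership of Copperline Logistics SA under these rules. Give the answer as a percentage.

31.5416%

Chain via Slate Energy Co. → Redpoint Trust (R1): 41% × 15% × 24% = 1.476% of Copperline Logistics SA.
Chain via Beacon Ventures LLC → Stonebridge Holdings Ltd (R1): 33% × 88% × 19% = 5.5176% of Copperline Logistics SA.
Chain via Meridian Pharma AG → Pinebrook Textiles S.p.A. (R1): 76% × 85% × 38% = 24.548% of Copperline Logistics SA.
Aggregating (R2): 1.476% + 5.5176% + 24.548% = 31.5416%.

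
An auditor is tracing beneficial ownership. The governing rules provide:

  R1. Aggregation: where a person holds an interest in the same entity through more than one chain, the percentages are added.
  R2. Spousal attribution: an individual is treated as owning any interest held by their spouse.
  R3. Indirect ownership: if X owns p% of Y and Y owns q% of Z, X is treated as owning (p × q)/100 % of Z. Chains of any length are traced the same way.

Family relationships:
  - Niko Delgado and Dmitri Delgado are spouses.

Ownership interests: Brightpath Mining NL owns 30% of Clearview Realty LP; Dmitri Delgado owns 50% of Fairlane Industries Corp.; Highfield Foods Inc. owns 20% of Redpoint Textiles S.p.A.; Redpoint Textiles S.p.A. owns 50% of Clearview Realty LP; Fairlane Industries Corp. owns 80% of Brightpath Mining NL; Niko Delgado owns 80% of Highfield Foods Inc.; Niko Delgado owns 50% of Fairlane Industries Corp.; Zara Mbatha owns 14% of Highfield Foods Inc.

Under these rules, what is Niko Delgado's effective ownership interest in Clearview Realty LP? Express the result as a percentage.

By spousal attribution (R2), Niko Delgado is treated as also owning Dmitri Delgado's interest in Fairlane Industries Corp, giving 50% + 50% = 100%.
Chain via Highfield Foods Inc. → Redpoint Textiles S.p.A. (R3): 80% × 20% × 50% = 8% of Clearview Realty LP.
Chain via Fairlane Industries Corp. → Brightpath Mining NL (R3): 100% × 80% × 30% = 24% of Clearview Realty LP.
Aggregating (R1): 8% + 24% = 32%.

32%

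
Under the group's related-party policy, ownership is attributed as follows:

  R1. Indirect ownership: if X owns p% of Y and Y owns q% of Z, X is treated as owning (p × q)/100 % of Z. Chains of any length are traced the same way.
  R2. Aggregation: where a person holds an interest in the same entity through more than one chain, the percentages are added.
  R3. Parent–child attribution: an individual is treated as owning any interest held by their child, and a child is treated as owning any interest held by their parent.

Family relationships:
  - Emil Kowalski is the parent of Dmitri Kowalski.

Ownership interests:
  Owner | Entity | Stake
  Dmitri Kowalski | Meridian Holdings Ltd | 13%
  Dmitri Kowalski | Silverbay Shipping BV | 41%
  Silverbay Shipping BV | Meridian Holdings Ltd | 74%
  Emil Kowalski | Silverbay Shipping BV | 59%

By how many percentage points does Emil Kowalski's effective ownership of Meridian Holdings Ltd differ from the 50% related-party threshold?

37

By parent–child attribution (R3), Emil Kowalski is treated as also owning Dmitri Kowalski's interest in Silverbay Shipping BV, giving 59% + 41% = 100%.
By parent–child attribution (R3), Emil Kowalski is treated as owning Dmitri Kowalski's 13% interest in Meridian Holdings Ltd.
Chain via Silverbay Shipping BV (R1): 100% × 74% = 74% of Meridian Holdings Ltd.
Direct interest in Meridian Holdings Ltd: 13%.
Aggregating (R2): 74% + 13% = 87%.
87% exceeds the 50% threshold by 37 percentage points.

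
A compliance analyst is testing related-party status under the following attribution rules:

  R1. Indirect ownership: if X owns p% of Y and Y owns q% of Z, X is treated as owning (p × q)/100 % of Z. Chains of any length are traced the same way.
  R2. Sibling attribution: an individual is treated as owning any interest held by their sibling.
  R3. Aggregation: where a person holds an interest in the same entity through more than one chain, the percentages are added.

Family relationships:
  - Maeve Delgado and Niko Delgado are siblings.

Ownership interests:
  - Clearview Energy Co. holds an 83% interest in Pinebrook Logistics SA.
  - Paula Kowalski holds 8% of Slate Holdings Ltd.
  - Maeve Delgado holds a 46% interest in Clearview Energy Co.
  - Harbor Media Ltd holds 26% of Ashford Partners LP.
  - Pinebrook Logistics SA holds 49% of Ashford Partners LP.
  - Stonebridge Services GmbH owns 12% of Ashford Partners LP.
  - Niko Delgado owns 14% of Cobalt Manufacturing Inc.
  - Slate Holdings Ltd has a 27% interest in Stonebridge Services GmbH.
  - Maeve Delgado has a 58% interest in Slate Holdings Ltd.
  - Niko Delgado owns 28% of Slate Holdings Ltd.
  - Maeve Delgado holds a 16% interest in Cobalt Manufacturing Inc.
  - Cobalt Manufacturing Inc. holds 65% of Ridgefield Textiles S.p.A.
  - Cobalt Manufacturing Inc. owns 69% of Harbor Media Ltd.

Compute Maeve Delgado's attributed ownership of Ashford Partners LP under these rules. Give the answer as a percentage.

By sibling attribution (R2), Maeve Delgado is treated as also owning Niko Delgado's interest in Slate Holdings Ltd, giving 58% + 28% = 86%.
By sibling attribution (R2), Maeve Delgado is treated as also owning Niko Delgado's interest in Cobalt Manufacturing Inc, giving 16% + 14% = 30%.
Chain via Slate Holdings Ltd → Stonebridge Services GmbH (R1): 86% × 27% × 12% = 2.7864% of Ashford Partners LP.
Chain via Cobalt Manufacturing Inc. → Harbor Media Ltd (R1): 30% × 69% × 26% = 5.382% of Ashford Partners LP.
Chain via Clearview Energy Co. → Pinebrook Logistics SA (R1): 46% × 83% × 49% = 18.7082% of Ashford Partners LP.
Aggregating (R3): 2.7864% + 5.382% + 18.7082% = 26.8766%.

26.8766%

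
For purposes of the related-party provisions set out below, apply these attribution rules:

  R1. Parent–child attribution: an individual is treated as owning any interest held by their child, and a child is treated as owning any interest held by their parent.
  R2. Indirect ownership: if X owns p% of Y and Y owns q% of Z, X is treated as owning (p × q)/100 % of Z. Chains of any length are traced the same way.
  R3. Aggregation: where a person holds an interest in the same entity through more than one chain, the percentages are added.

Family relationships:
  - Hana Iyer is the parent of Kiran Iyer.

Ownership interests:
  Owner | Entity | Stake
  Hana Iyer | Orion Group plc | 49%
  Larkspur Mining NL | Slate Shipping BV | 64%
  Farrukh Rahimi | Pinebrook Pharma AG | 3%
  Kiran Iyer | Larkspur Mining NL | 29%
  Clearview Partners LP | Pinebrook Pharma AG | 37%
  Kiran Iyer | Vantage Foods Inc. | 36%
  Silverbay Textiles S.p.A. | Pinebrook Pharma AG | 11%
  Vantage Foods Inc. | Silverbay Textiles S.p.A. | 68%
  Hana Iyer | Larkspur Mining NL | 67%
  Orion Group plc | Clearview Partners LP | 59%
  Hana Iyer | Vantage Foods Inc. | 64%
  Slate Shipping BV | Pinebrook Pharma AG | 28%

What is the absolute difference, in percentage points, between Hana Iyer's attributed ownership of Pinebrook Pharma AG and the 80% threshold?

By parent–child attribution (R1), Hana Iyer is treated as also owning Kiran Iyer's interest in Vantage Foods Inc, giving 64% + 36% = 100%.
By parent–child attribution (R1), Hana Iyer is treated as also owning Kiran Iyer's interest in Larkspur Mining NL, giving 67% + 29% = 96%.
Chain via Orion Group plc → Clearview Partners LP (R2): 49% × 59% × 37% = 10.6967% of Pinebrook Pharma AG.
Chain via Vantage Foods Inc. → Silverbay Textiles S.p.A. (R2): 100% × 68% × 11% = 7.48% of Pinebrook Pharma AG.
Chain via Larkspur Mining NL → Slate Shipping BV (R2): 96% × 64% × 28% = 17.2032% of Pinebrook Pharma AG.
Aggregating (R3): 10.6967% + 7.48% + 17.2032% = 35.3799%.
35.3799% falls short of the 80% threshold by 44.6201 percentage points.

44.6201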